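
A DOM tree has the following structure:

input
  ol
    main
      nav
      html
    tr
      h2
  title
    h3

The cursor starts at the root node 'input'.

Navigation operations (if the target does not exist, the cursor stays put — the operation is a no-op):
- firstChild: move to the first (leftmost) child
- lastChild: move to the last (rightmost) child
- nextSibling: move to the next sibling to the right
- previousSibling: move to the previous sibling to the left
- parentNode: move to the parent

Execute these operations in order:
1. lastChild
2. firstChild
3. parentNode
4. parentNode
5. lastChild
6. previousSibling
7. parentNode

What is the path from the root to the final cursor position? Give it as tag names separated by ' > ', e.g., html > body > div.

Answer: input

Derivation:
After 1 (lastChild): title
After 2 (firstChild): h3
After 3 (parentNode): title
After 4 (parentNode): input
After 5 (lastChild): title
After 6 (previousSibling): ol
After 7 (parentNode): input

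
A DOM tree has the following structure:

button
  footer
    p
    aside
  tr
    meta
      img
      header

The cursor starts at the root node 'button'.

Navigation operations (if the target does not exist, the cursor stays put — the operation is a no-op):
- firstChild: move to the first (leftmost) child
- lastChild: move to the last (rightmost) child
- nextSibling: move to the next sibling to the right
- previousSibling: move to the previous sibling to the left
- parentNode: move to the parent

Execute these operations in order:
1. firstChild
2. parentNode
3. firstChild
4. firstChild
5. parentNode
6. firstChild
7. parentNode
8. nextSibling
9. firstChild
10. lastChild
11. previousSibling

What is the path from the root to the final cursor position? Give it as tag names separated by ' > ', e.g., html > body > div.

After 1 (firstChild): footer
After 2 (parentNode): button
After 3 (firstChild): footer
After 4 (firstChild): p
After 5 (parentNode): footer
After 6 (firstChild): p
After 7 (parentNode): footer
After 8 (nextSibling): tr
After 9 (firstChild): meta
After 10 (lastChild): header
After 11 (previousSibling): img

Answer: button > tr > meta > img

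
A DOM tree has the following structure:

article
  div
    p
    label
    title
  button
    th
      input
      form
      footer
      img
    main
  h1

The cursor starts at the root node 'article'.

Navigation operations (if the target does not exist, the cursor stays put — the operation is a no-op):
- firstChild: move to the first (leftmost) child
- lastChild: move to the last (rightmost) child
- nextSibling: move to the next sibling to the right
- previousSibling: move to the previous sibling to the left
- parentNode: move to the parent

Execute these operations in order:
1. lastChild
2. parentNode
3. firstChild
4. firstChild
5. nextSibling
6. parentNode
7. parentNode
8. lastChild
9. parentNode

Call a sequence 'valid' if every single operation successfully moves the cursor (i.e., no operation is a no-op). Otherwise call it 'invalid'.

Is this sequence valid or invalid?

Answer: valid

Derivation:
After 1 (lastChild): h1
After 2 (parentNode): article
After 3 (firstChild): div
After 4 (firstChild): p
After 5 (nextSibling): label
After 6 (parentNode): div
After 7 (parentNode): article
After 8 (lastChild): h1
After 9 (parentNode): article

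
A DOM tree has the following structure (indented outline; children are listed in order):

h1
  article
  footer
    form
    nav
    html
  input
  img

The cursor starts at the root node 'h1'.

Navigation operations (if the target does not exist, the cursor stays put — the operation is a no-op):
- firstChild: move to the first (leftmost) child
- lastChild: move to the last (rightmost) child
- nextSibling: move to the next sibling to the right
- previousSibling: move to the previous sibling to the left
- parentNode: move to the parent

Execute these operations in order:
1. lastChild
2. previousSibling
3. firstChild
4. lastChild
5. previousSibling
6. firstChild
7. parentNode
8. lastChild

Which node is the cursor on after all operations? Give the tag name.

After 1 (lastChild): img
After 2 (previousSibling): input
After 3 (firstChild): input (no-op, stayed)
After 4 (lastChild): input (no-op, stayed)
After 5 (previousSibling): footer
After 6 (firstChild): form
After 7 (parentNode): footer
After 8 (lastChild): html

Answer: html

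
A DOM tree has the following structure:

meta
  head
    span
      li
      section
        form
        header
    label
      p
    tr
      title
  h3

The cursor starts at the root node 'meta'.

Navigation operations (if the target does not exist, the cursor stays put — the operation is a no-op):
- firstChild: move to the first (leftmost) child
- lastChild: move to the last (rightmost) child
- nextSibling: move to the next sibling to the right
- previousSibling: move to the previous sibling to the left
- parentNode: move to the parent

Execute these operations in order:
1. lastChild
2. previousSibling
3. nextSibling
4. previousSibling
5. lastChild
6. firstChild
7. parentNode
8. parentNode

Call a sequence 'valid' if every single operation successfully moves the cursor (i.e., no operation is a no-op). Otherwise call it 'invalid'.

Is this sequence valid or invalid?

After 1 (lastChild): h3
After 2 (previousSibling): head
After 3 (nextSibling): h3
After 4 (previousSibling): head
After 5 (lastChild): tr
After 6 (firstChild): title
After 7 (parentNode): tr
After 8 (parentNode): head

Answer: valid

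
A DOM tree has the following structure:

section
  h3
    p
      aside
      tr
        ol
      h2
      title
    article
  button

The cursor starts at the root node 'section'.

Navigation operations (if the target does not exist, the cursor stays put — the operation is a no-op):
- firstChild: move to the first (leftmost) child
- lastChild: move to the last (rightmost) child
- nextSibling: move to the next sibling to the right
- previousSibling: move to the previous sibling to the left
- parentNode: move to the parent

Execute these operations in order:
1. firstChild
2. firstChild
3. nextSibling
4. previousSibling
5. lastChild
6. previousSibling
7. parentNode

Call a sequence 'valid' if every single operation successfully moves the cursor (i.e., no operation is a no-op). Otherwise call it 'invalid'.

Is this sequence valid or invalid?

Answer: valid

Derivation:
After 1 (firstChild): h3
After 2 (firstChild): p
After 3 (nextSibling): article
After 4 (previousSibling): p
After 5 (lastChild): title
After 6 (previousSibling): h2
After 7 (parentNode): p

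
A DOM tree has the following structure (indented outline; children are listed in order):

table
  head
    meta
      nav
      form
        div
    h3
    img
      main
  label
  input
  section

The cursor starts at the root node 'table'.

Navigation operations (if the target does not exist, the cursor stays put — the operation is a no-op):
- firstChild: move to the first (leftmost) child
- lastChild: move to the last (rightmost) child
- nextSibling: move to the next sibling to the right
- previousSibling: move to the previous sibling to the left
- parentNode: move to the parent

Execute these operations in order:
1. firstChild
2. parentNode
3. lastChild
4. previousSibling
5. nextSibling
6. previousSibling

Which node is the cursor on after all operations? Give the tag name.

Answer: input

Derivation:
After 1 (firstChild): head
After 2 (parentNode): table
After 3 (lastChild): section
After 4 (previousSibling): input
After 5 (nextSibling): section
After 6 (previousSibling): input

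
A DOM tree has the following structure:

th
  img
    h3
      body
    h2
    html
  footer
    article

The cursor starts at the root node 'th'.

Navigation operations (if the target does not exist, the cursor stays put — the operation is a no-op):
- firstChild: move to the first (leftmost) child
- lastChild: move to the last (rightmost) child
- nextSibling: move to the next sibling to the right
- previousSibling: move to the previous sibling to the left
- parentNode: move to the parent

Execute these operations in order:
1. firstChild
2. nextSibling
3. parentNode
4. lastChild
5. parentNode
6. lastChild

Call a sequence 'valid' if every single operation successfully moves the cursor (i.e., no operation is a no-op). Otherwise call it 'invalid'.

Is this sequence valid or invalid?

After 1 (firstChild): img
After 2 (nextSibling): footer
After 3 (parentNode): th
After 4 (lastChild): footer
After 5 (parentNode): th
After 6 (lastChild): footer

Answer: valid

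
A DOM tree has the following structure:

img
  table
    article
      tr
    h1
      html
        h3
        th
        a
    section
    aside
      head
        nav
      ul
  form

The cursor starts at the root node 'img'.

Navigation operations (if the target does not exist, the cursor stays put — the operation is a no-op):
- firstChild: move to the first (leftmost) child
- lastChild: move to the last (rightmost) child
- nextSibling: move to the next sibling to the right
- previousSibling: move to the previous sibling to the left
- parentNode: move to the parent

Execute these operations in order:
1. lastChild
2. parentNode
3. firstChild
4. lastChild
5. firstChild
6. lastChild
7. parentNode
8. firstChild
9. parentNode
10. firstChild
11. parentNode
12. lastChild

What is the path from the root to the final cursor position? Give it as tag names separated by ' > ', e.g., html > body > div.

Answer: img > table > aside > head > nav

Derivation:
After 1 (lastChild): form
After 2 (parentNode): img
After 3 (firstChild): table
After 4 (lastChild): aside
After 5 (firstChild): head
After 6 (lastChild): nav
After 7 (parentNode): head
After 8 (firstChild): nav
After 9 (parentNode): head
After 10 (firstChild): nav
After 11 (parentNode): head
After 12 (lastChild): nav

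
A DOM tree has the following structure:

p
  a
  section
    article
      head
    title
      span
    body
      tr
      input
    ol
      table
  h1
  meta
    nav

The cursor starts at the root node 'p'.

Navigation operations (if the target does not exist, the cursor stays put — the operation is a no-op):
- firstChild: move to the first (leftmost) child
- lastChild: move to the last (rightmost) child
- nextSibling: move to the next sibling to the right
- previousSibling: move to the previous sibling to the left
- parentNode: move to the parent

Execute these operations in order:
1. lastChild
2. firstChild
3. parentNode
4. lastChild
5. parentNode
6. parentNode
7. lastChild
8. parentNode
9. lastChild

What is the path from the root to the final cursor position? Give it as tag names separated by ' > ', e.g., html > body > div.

Answer: p > meta

Derivation:
After 1 (lastChild): meta
After 2 (firstChild): nav
After 3 (parentNode): meta
After 4 (lastChild): nav
After 5 (parentNode): meta
After 6 (parentNode): p
After 7 (lastChild): meta
After 8 (parentNode): p
After 9 (lastChild): meta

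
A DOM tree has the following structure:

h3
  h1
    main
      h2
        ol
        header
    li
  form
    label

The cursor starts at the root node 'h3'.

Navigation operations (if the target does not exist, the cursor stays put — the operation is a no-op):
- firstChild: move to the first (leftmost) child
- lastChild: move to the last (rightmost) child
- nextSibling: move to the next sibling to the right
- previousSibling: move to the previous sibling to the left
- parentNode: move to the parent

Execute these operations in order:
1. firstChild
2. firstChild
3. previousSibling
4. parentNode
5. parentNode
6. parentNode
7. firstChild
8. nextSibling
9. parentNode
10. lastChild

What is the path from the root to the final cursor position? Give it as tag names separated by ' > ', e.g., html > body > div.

After 1 (firstChild): h1
After 2 (firstChild): main
After 3 (previousSibling): main (no-op, stayed)
After 4 (parentNode): h1
After 5 (parentNode): h3
After 6 (parentNode): h3 (no-op, stayed)
After 7 (firstChild): h1
After 8 (nextSibling): form
After 9 (parentNode): h3
After 10 (lastChild): form

Answer: h3 > form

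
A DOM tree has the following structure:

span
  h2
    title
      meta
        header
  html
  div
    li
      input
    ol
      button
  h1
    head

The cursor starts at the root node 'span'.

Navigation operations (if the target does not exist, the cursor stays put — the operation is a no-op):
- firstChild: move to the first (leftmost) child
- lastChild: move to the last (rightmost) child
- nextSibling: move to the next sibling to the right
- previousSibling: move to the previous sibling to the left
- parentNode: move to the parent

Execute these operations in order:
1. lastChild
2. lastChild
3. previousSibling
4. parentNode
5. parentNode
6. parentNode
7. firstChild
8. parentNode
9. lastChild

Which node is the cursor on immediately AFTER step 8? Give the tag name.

After 1 (lastChild): h1
After 2 (lastChild): head
After 3 (previousSibling): head (no-op, stayed)
After 4 (parentNode): h1
After 5 (parentNode): span
After 6 (parentNode): span (no-op, stayed)
After 7 (firstChild): h2
After 8 (parentNode): span

Answer: span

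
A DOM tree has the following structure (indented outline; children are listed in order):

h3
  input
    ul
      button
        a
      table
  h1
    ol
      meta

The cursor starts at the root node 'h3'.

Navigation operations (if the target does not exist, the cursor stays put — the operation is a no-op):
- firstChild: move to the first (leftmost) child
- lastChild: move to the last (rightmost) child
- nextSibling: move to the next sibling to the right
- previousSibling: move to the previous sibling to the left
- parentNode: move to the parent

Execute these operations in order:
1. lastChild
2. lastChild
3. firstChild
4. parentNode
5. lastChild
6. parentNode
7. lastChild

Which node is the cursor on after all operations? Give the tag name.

After 1 (lastChild): h1
After 2 (lastChild): ol
After 3 (firstChild): meta
After 4 (parentNode): ol
After 5 (lastChild): meta
After 6 (parentNode): ol
After 7 (lastChild): meta

Answer: meta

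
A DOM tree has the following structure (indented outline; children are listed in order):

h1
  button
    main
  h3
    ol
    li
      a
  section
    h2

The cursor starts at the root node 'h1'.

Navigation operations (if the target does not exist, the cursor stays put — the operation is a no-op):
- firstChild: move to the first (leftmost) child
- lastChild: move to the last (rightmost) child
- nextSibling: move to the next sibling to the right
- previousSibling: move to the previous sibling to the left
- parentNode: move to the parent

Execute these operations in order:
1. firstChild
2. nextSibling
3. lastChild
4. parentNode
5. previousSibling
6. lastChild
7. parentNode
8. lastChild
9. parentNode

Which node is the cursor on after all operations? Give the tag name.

Answer: button

Derivation:
After 1 (firstChild): button
After 2 (nextSibling): h3
After 3 (lastChild): li
After 4 (parentNode): h3
After 5 (previousSibling): button
After 6 (lastChild): main
After 7 (parentNode): button
After 8 (lastChild): main
After 9 (parentNode): button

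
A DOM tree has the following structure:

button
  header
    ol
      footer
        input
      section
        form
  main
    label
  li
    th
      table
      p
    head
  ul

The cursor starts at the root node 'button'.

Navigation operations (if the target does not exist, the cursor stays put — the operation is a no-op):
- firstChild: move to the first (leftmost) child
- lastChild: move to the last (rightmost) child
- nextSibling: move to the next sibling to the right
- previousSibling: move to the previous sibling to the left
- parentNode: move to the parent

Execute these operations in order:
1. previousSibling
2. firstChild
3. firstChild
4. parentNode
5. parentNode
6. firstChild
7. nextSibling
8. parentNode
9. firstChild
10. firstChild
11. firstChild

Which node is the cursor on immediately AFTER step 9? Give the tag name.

After 1 (previousSibling): button (no-op, stayed)
After 2 (firstChild): header
After 3 (firstChild): ol
After 4 (parentNode): header
After 5 (parentNode): button
After 6 (firstChild): header
After 7 (nextSibling): main
After 8 (parentNode): button
After 9 (firstChild): header

Answer: header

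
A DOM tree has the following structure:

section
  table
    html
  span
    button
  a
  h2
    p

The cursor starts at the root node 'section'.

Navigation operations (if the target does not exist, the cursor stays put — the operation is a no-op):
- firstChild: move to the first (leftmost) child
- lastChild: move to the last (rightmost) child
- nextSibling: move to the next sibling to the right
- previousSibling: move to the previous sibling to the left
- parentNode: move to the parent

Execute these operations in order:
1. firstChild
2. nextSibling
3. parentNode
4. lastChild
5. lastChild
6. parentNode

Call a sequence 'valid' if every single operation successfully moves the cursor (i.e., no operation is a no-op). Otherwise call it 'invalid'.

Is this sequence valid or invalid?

Answer: valid

Derivation:
After 1 (firstChild): table
After 2 (nextSibling): span
After 3 (parentNode): section
After 4 (lastChild): h2
After 5 (lastChild): p
After 6 (parentNode): h2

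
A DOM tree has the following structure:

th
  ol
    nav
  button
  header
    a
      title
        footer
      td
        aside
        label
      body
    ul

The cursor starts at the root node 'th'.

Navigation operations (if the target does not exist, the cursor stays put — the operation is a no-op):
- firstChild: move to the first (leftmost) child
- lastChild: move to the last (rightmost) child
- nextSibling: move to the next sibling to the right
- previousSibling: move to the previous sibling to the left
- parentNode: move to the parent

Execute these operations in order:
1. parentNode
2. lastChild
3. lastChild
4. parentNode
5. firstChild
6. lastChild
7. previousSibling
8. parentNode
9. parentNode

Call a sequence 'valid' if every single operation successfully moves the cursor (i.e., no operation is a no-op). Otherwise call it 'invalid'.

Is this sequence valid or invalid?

Answer: invalid

Derivation:
After 1 (parentNode): th (no-op, stayed)
After 2 (lastChild): header
After 3 (lastChild): ul
After 4 (parentNode): header
After 5 (firstChild): a
After 6 (lastChild): body
After 7 (previousSibling): td
After 8 (parentNode): a
After 9 (parentNode): header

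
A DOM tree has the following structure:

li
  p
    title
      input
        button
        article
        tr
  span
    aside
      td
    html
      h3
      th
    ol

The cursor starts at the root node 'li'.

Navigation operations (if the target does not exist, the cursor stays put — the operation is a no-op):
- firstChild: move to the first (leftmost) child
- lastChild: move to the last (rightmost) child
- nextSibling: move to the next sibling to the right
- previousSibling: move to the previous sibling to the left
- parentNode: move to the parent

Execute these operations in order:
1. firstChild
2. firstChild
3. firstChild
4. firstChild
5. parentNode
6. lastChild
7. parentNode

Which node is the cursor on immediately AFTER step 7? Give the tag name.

After 1 (firstChild): p
After 2 (firstChild): title
After 3 (firstChild): input
After 4 (firstChild): button
After 5 (parentNode): input
After 6 (lastChild): tr
After 7 (parentNode): input

Answer: input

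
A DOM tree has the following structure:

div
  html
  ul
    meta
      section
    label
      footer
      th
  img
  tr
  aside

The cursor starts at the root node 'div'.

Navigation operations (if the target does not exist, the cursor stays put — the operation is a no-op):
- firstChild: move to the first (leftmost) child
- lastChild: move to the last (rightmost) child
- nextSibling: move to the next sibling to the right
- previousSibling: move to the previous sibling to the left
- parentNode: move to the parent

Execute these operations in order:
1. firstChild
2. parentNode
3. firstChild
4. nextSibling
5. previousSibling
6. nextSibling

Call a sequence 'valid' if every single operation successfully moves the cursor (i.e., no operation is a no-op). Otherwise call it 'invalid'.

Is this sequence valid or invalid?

After 1 (firstChild): html
After 2 (parentNode): div
After 3 (firstChild): html
After 4 (nextSibling): ul
After 5 (previousSibling): html
After 6 (nextSibling): ul

Answer: valid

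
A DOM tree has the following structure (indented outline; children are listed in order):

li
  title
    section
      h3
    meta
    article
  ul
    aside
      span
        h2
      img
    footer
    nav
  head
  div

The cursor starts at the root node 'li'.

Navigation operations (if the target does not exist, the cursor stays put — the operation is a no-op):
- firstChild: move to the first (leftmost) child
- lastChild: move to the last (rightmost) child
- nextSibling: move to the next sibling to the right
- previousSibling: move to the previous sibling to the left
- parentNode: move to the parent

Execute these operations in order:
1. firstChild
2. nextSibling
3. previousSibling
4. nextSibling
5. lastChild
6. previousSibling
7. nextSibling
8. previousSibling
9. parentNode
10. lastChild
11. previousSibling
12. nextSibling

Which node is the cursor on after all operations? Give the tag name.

Answer: nav

Derivation:
After 1 (firstChild): title
After 2 (nextSibling): ul
After 3 (previousSibling): title
After 4 (nextSibling): ul
After 5 (lastChild): nav
After 6 (previousSibling): footer
After 7 (nextSibling): nav
After 8 (previousSibling): footer
After 9 (parentNode): ul
After 10 (lastChild): nav
After 11 (previousSibling): footer
After 12 (nextSibling): nav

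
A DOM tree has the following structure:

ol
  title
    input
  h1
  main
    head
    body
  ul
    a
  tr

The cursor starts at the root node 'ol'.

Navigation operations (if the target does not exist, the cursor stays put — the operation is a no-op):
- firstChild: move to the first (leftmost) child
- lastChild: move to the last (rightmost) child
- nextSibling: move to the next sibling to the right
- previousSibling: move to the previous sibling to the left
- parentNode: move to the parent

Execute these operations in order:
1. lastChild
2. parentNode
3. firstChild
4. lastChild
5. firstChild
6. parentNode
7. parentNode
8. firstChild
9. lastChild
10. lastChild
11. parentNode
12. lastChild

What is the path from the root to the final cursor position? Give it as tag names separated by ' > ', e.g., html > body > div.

After 1 (lastChild): tr
After 2 (parentNode): ol
After 3 (firstChild): title
After 4 (lastChild): input
After 5 (firstChild): input (no-op, stayed)
After 6 (parentNode): title
After 7 (parentNode): ol
After 8 (firstChild): title
After 9 (lastChild): input
After 10 (lastChild): input (no-op, stayed)
After 11 (parentNode): title
After 12 (lastChild): input

Answer: ol > title > input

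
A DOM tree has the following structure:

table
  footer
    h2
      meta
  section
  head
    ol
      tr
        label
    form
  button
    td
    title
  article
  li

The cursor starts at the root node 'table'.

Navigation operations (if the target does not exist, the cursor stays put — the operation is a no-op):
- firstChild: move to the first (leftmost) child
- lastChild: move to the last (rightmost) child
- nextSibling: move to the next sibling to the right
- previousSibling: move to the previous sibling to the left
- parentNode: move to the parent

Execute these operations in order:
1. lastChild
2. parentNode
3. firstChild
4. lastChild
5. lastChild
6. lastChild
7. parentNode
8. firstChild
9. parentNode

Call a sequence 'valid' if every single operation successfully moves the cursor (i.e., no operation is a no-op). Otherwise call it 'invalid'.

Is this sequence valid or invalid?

After 1 (lastChild): li
After 2 (parentNode): table
After 3 (firstChild): footer
After 4 (lastChild): h2
After 5 (lastChild): meta
After 6 (lastChild): meta (no-op, stayed)
After 7 (parentNode): h2
After 8 (firstChild): meta
After 9 (parentNode): h2

Answer: invalid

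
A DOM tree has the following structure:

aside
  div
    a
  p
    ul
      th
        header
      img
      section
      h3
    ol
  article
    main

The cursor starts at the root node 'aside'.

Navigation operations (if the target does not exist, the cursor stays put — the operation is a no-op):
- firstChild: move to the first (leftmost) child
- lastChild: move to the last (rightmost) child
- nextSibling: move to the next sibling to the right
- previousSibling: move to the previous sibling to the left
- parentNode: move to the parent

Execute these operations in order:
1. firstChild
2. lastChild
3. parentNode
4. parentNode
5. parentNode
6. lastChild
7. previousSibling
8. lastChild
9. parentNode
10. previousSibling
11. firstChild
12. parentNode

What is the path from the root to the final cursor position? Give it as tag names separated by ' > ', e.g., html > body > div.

Answer: aside > div

Derivation:
After 1 (firstChild): div
After 2 (lastChild): a
After 3 (parentNode): div
After 4 (parentNode): aside
After 5 (parentNode): aside (no-op, stayed)
After 6 (lastChild): article
After 7 (previousSibling): p
After 8 (lastChild): ol
After 9 (parentNode): p
After 10 (previousSibling): div
After 11 (firstChild): a
After 12 (parentNode): div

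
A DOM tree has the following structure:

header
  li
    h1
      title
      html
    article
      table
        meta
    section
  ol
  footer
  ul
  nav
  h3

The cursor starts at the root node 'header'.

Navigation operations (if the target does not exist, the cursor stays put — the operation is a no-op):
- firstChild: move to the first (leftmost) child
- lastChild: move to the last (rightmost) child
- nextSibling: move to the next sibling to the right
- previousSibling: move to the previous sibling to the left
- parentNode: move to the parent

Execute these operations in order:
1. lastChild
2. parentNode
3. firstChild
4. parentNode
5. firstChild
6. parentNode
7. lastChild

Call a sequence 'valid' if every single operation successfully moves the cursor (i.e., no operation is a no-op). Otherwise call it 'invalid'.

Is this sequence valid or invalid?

Answer: valid

Derivation:
After 1 (lastChild): h3
After 2 (parentNode): header
After 3 (firstChild): li
After 4 (parentNode): header
After 5 (firstChild): li
After 6 (parentNode): header
After 7 (lastChild): h3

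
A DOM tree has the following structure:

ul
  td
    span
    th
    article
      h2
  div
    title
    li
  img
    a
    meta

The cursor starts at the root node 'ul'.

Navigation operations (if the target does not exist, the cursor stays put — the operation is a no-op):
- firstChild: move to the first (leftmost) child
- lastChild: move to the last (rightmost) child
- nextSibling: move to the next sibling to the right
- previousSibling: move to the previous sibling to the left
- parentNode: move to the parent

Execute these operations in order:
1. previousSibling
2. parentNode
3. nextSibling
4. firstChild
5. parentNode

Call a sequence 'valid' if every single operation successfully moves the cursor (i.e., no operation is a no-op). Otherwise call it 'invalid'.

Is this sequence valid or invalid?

Answer: invalid

Derivation:
After 1 (previousSibling): ul (no-op, stayed)
After 2 (parentNode): ul (no-op, stayed)
After 3 (nextSibling): ul (no-op, stayed)
After 4 (firstChild): td
After 5 (parentNode): ul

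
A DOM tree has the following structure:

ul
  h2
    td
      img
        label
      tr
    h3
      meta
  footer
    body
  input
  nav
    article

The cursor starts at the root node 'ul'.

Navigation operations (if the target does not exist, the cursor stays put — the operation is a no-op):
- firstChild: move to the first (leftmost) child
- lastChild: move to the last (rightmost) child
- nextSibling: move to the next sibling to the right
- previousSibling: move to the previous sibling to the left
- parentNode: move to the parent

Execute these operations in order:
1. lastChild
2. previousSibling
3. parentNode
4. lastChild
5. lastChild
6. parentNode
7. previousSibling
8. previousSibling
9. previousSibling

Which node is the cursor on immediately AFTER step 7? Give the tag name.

Answer: input

Derivation:
After 1 (lastChild): nav
After 2 (previousSibling): input
After 3 (parentNode): ul
After 4 (lastChild): nav
After 5 (lastChild): article
After 6 (parentNode): nav
After 7 (previousSibling): input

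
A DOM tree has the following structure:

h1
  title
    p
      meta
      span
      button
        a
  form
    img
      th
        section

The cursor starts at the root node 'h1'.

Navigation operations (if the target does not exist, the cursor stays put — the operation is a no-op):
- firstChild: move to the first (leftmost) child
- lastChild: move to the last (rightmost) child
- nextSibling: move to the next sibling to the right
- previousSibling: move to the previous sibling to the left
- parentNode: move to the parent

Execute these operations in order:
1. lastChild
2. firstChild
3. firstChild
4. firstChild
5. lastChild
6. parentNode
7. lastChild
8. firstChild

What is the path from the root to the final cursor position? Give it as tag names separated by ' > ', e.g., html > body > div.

Answer: h1 > form > img > th > section

Derivation:
After 1 (lastChild): form
After 2 (firstChild): img
After 3 (firstChild): th
After 4 (firstChild): section
After 5 (lastChild): section (no-op, stayed)
After 6 (parentNode): th
After 7 (lastChild): section
After 8 (firstChild): section (no-op, stayed)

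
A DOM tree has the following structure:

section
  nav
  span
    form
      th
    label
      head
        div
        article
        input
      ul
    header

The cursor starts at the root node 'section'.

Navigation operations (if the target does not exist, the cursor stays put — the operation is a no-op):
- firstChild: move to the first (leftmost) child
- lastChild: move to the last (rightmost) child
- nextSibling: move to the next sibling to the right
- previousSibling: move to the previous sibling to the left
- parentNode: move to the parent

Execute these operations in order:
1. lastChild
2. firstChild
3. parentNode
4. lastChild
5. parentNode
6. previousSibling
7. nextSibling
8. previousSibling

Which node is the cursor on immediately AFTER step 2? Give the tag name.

After 1 (lastChild): span
After 2 (firstChild): form

Answer: form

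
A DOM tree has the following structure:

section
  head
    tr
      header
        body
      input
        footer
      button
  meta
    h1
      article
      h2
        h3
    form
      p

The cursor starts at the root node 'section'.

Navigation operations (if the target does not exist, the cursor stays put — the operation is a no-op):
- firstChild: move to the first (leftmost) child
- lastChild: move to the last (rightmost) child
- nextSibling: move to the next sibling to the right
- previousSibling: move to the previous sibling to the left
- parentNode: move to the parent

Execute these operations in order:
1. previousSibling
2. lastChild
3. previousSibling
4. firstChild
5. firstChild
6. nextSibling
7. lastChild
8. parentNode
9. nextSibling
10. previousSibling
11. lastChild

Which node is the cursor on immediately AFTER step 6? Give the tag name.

After 1 (previousSibling): section (no-op, stayed)
After 2 (lastChild): meta
After 3 (previousSibling): head
After 4 (firstChild): tr
After 5 (firstChild): header
After 6 (nextSibling): input

Answer: input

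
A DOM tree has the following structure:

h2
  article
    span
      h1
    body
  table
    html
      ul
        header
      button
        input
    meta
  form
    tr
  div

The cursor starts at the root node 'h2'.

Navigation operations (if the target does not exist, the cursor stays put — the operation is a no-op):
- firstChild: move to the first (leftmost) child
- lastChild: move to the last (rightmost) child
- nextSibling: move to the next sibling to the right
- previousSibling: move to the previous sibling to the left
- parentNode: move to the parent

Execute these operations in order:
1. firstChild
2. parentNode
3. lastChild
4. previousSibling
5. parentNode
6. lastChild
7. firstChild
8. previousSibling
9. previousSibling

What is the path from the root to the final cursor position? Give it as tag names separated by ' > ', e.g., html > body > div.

Answer: h2 > table

Derivation:
After 1 (firstChild): article
After 2 (parentNode): h2
After 3 (lastChild): div
After 4 (previousSibling): form
After 5 (parentNode): h2
After 6 (lastChild): div
After 7 (firstChild): div (no-op, stayed)
After 8 (previousSibling): form
After 9 (previousSibling): table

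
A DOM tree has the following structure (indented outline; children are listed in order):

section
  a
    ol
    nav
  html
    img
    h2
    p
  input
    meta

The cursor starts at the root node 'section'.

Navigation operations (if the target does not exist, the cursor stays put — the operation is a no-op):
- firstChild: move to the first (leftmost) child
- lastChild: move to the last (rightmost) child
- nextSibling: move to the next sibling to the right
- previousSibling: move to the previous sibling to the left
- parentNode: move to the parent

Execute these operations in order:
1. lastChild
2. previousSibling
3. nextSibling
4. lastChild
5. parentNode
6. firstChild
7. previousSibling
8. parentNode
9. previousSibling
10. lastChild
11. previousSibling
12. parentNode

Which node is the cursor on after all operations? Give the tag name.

Answer: html

Derivation:
After 1 (lastChild): input
After 2 (previousSibling): html
After 3 (nextSibling): input
After 4 (lastChild): meta
After 5 (parentNode): input
After 6 (firstChild): meta
After 7 (previousSibling): meta (no-op, stayed)
After 8 (parentNode): input
After 9 (previousSibling): html
After 10 (lastChild): p
After 11 (previousSibling): h2
After 12 (parentNode): html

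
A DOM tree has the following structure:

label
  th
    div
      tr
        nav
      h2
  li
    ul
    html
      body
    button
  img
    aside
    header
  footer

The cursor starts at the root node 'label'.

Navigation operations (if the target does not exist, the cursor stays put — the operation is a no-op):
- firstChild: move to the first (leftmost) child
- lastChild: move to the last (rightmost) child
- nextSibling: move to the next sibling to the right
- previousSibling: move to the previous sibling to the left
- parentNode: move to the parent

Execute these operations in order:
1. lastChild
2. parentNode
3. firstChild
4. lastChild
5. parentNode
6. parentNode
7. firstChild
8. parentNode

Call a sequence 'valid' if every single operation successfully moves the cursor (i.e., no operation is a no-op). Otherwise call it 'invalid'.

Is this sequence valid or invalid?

Answer: valid

Derivation:
After 1 (lastChild): footer
After 2 (parentNode): label
After 3 (firstChild): th
After 4 (lastChild): div
After 5 (parentNode): th
After 6 (parentNode): label
After 7 (firstChild): th
After 8 (parentNode): label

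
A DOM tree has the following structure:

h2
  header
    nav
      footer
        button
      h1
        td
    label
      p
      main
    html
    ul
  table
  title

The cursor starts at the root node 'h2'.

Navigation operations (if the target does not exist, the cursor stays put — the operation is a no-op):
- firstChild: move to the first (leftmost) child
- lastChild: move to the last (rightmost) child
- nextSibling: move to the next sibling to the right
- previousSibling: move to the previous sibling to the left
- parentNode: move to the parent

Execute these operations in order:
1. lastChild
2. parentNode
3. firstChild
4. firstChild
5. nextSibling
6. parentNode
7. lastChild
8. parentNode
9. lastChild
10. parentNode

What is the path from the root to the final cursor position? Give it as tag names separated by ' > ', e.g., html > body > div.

Answer: h2 > header

Derivation:
After 1 (lastChild): title
After 2 (parentNode): h2
After 3 (firstChild): header
After 4 (firstChild): nav
After 5 (nextSibling): label
After 6 (parentNode): header
After 7 (lastChild): ul
After 8 (parentNode): header
After 9 (lastChild): ul
After 10 (parentNode): header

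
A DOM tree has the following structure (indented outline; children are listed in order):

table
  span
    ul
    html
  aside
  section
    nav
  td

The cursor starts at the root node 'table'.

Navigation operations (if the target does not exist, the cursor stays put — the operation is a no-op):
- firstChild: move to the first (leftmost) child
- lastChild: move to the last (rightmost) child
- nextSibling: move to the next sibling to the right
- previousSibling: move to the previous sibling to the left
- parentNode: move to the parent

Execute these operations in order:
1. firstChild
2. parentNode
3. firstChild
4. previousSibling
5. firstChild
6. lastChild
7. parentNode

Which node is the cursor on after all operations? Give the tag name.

Answer: span

Derivation:
After 1 (firstChild): span
After 2 (parentNode): table
After 3 (firstChild): span
After 4 (previousSibling): span (no-op, stayed)
After 5 (firstChild): ul
After 6 (lastChild): ul (no-op, stayed)
After 7 (parentNode): span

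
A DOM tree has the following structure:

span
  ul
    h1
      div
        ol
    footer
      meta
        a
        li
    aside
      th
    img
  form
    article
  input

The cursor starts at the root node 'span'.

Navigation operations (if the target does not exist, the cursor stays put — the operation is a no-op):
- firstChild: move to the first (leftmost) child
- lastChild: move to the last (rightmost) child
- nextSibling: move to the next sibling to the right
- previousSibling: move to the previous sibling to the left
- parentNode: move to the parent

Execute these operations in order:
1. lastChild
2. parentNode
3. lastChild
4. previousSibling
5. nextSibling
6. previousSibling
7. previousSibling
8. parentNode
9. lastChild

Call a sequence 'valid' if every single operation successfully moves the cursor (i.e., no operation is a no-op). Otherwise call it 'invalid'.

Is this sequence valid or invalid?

After 1 (lastChild): input
After 2 (parentNode): span
After 3 (lastChild): input
After 4 (previousSibling): form
After 5 (nextSibling): input
After 6 (previousSibling): form
After 7 (previousSibling): ul
After 8 (parentNode): span
After 9 (lastChild): input

Answer: valid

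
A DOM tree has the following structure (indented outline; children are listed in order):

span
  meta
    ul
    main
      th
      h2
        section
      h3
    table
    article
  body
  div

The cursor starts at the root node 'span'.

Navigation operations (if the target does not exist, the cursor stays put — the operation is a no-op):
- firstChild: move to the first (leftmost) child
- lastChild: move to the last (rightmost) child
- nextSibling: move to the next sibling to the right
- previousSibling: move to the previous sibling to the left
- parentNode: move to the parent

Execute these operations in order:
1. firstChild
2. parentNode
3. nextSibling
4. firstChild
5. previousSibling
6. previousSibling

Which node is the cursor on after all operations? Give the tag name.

Answer: meta

Derivation:
After 1 (firstChild): meta
After 2 (parentNode): span
After 3 (nextSibling): span (no-op, stayed)
After 4 (firstChild): meta
After 5 (previousSibling): meta (no-op, stayed)
After 6 (previousSibling): meta (no-op, stayed)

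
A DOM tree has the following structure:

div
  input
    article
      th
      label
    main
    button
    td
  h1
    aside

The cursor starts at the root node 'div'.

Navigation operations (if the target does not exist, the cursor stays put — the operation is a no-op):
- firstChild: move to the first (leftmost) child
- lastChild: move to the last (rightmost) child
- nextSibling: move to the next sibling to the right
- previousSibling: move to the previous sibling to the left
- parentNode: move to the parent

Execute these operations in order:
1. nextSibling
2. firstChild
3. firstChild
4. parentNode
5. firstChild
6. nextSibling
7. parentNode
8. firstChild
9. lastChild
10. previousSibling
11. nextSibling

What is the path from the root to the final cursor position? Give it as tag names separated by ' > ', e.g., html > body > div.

Answer: div > input > article > label

Derivation:
After 1 (nextSibling): div (no-op, stayed)
After 2 (firstChild): input
After 3 (firstChild): article
After 4 (parentNode): input
After 5 (firstChild): article
After 6 (nextSibling): main
After 7 (parentNode): input
After 8 (firstChild): article
After 9 (lastChild): label
After 10 (previousSibling): th
After 11 (nextSibling): label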